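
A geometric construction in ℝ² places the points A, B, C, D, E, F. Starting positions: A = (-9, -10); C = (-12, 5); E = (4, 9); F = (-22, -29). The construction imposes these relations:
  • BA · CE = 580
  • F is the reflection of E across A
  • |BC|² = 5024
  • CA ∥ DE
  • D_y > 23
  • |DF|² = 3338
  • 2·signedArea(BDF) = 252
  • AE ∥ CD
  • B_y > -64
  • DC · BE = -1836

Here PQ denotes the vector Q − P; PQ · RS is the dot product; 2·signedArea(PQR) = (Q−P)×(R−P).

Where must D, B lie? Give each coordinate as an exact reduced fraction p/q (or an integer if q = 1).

1. D_x = 1  [CA ∥ DE ∩ AE ∥ CD]
2. D_y = 24  [CA ∥ DE ∩ AE ∥ CD]
   → D = (1, 24)
3. B_x = -32  [2·signedArea(BDF) = 252 ∩ BA · CE = 580]
4. B_y = -63  [2·signedArea(BDF) = 252 ∩ BA · CE = 580]
   → B = (-32, -63)

B = (-32, -63)
D = (1, 24)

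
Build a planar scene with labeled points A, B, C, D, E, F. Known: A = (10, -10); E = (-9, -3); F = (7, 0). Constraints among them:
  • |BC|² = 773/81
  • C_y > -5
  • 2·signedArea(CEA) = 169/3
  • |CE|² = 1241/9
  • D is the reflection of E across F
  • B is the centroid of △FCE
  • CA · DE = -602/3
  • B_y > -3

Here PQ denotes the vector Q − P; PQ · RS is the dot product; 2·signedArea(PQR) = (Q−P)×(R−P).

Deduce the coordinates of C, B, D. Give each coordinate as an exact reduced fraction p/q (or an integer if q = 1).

B = (2/9, -22/9)
C = (8/3, -13/3)
D = (23, 3)

1. D_x = 23  [D is the reflection of E across F]
2. D_y = 3  [D is the reflection of E across F]
   → D = (23, 3)
3. C_x = 8/3  [2·signedArea(CEA) = 169/3 ∩ CA · DE = -602/3]
4. C_y = -13/3  [2·signedArea(CEA) = 169/3 ∩ CA · DE = -602/3]
   → C = (8/3, -13/3)
5. B_x = 2/9  [B is the centroid of △FCE]
6. B_y = -22/9  [B is the centroid of △FCE]
   → B = (2/9, -22/9)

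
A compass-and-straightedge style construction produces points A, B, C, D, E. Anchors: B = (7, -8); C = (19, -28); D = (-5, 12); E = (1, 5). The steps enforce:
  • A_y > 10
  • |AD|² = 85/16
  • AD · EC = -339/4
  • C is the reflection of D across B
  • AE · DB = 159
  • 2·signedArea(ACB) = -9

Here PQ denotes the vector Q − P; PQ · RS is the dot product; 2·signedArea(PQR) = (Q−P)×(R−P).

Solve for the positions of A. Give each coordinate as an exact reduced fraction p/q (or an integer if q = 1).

1. A_x = -7/2  [AD · EC = -339/4 ∩ 2·signedArea(ACB) = -9]
2. A_y = 41/4  [AD · EC = -339/4 ∩ 2·signedArea(ACB) = -9]
   → A = (-7/2, 41/4)

A = (-7/2, 41/4)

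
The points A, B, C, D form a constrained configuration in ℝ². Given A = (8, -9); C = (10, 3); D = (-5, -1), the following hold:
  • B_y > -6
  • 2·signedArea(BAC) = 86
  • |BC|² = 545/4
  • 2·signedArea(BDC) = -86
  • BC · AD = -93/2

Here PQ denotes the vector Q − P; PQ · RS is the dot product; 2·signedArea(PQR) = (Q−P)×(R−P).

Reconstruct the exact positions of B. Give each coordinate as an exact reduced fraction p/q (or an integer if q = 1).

1. B_x = 3/2  [2·signedArea(BAC) = 86 ∩ 2·signedArea(BDC) = -86]
2. B_y = -5  [2·signedArea(BAC) = 86 ∩ 2·signedArea(BDC) = -86]
   → B = (3/2, -5)

B = (3/2, -5)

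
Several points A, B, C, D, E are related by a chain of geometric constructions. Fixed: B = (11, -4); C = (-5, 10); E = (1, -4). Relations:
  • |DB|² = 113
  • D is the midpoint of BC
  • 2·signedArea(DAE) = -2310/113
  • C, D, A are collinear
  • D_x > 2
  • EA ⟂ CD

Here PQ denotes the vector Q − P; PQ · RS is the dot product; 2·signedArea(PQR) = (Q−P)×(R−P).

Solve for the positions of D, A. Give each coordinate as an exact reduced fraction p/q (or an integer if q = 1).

A = (603/113, 108/113)
D = (3, 3)

1. D_x = 3  [D is the midpoint of BC]
2. D_y = 3  [D is the midpoint of BC]
   → D = (3, 3)
3. A_x = 603/113  [C, D, A are collinear ∩ EA ⟂ CD]
4. A_y = 108/113  [C, D, A are collinear ∩ EA ⟂ CD]
   → A = (603/113, 108/113)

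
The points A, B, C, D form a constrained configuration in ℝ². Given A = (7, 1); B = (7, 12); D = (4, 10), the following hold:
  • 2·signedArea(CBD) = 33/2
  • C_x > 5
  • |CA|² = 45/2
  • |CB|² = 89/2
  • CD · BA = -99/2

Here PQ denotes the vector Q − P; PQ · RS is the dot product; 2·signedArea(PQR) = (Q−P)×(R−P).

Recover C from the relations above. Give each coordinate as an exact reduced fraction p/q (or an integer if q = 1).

C = (11/2, 11/2)

1. C_x = 11/2  [CD · BA = -99/2 ∩ 2·signedArea(CBD) = 33/2]
2. C_y = 11/2  [CD · BA = -99/2 ∩ 2·signedArea(CBD) = 33/2]
   → C = (11/2, 11/2)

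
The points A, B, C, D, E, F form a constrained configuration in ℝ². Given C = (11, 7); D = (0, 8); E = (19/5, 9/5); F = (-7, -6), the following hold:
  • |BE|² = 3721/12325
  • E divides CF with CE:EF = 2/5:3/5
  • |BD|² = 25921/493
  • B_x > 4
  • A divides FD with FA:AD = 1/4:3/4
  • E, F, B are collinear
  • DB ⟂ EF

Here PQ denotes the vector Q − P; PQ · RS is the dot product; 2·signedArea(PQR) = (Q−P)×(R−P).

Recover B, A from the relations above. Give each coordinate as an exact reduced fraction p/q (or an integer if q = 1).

1. B_x = 2093/493  [E, F, B are collinear ∩ DB ⟂ EF]
2. B_y = 1046/493  [E, F, B are collinear ∩ DB ⟂ EF]
   → B = (2093/493, 1046/493)
3. A_x = -21/4  [A divides FD with FA:AD = 1/4:3/4]
4. A_y = -5/2  [A divides FD with FA:AD = 1/4:3/4]
   → A = (-21/4, -5/2)

A = (-21/4, -5/2)
B = (2093/493, 1046/493)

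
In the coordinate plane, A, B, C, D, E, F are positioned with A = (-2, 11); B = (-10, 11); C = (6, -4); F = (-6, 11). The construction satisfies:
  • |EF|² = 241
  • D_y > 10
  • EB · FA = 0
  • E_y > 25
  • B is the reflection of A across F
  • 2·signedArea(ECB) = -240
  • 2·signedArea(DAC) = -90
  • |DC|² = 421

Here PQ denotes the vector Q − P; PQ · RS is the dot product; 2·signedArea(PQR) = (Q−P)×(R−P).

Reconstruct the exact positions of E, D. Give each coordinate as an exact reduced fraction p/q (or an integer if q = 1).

D = (-8, 11)
E = (-10, 26)

1. E_x = -10  [EB · FA = 0 ∩ 2·signedArea(ECB) = -240]
2. E_y = 26  [EB · FA = 0 ∩ 2·signedArea(ECB) = -240]
   → E = (-10, 26)
3. D_x = -8  [line 15·x + 8·y + 32 = 0 ∩ |DC|² = 421]
4. D_y = 11  [line 15·x + 8·y + 32 = 0 ∩ |DC|² = 421]
   → D = (-8, 11)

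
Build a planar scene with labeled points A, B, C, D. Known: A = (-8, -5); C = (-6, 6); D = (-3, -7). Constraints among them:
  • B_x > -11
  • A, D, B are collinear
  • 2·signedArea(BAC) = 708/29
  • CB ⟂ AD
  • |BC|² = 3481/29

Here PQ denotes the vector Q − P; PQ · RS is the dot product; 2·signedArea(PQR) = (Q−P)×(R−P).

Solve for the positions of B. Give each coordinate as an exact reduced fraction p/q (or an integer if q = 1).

B = (-292/29, -121/29)

1. B_x = -292/29  [A, D, B are collinear ∩ CB ⟂ AD]
2. B_y = -121/29  [A, D, B are collinear ∩ CB ⟂ AD]
   → B = (-292/29, -121/29)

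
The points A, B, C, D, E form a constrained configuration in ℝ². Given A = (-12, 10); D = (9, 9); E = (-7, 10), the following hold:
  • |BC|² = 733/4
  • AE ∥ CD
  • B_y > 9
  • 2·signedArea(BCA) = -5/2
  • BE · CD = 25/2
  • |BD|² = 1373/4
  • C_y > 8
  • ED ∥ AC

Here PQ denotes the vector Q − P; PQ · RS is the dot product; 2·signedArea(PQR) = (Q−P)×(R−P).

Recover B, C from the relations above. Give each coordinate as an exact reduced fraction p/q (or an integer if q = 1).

1. C_x = 4  [AE ∥ CD ∩ ED ∥ AC]
2. C_y = 9  [AE ∥ CD ∩ ED ∥ AC]
   → C = (4, 9)
3. B_x = -19/2  [BE · CD = 25/2 ∩ 2·signedArea(BCA) = -5/2]
4. B_y = 10  [BE · CD = 25/2 ∩ 2·signedArea(BCA) = -5/2]
   → B = (-19/2, 10)

B = (-19/2, 10)
C = (4, 9)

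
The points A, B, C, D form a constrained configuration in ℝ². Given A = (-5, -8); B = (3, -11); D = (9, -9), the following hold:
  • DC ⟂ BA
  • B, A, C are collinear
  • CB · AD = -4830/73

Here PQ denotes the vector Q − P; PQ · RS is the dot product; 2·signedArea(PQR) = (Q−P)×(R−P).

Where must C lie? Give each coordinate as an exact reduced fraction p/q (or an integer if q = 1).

1. C_x = 555/73  [B, A, C are collinear ∩ DC ⟂ BA]
2. C_y = -929/73  [B, A, C are collinear ∩ DC ⟂ BA]
   → C = (555/73, -929/73)

C = (555/73, -929/73)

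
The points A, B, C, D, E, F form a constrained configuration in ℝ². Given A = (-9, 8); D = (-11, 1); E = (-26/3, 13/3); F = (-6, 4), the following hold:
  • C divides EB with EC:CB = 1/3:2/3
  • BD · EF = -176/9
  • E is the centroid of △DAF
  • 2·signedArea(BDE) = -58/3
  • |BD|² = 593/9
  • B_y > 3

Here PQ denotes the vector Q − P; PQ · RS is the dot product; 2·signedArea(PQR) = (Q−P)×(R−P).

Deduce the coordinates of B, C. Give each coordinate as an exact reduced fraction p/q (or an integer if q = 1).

B = (-10/3, 11/3)
C = (-62/9, 37/9)

1. B_x = -10/3  [2·signedArea(BDE) = -58/3 ∩ BD · EF = -176/9]
2. B_y = 11/3  [2·signedArea(BDE) = -58/3 ∩ BD · EF = -176/9]
   → B = (-10/3, 11/3)
3. C_x = -62/9  [C divides EB with EC:CB = 1/3:2/3]
4. C_y = 37/9  [C divides EB with EC:CB = 1/3:2/3]
   → C = (-62/9, 37/9)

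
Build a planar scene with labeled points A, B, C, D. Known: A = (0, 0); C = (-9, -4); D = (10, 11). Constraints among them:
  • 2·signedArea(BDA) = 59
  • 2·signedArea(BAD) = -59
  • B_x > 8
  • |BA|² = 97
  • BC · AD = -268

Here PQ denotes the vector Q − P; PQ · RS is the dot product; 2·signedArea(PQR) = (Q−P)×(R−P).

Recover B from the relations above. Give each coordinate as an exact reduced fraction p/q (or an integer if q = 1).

1. B_x = 9  [2·signedArea(BAD) = -59 ∩ BC · AD = -268]
2. B_y = 4  [2·signedArea(BAD) = -59 ∩ BC · AD = -268]
   → B = (9, 4)

B = (9, 4)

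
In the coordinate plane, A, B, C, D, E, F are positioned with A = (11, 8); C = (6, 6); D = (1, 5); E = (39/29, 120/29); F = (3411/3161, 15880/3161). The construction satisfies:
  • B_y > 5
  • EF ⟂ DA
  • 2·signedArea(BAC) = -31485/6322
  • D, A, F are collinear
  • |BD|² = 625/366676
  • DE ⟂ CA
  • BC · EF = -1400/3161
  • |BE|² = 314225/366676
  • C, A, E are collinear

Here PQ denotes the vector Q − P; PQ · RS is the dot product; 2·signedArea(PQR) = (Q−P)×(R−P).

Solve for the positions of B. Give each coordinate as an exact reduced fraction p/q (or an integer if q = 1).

B = (3286/3161, 31685/6322)

1. B_x = 3286/3161  [2·signedArea(BAC) = -31485/6322 ∩ BC · EF = -1400/3161]
2. B_y = 31685/6322  [2·signedArea(BAC) = -31485/6322 ∩ BC · EF = -1400/3161]
   → B = (3286/3161, 31685/6322)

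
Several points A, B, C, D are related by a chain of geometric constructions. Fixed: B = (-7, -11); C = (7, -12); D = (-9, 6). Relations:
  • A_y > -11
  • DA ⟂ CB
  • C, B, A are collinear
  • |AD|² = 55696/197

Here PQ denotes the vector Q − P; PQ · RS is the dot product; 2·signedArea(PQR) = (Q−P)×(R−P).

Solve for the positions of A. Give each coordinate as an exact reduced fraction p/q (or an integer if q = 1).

1. A_x = -2009/197  [C, B, A are collinear ∩ DA ⟂ CB]
2. A_y = -2122/197  [C, B, A are collinear ∩ DA ⟂ CB]
   → A = (-2009/197, -2122/197)

A = (-2009/197, -2122/197)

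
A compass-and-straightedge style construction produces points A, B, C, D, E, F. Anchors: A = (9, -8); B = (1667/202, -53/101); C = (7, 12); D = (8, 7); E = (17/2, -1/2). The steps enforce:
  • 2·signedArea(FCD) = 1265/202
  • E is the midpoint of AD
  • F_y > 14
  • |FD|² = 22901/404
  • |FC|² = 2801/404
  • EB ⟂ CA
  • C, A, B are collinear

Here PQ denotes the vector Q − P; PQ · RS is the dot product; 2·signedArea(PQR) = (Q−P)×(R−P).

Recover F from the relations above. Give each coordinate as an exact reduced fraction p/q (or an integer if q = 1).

F = (1565/202, 1467/101)

1. F_x = 1565/202  [line 5·x + 1·y + -10759/202 = 0 ∩ |FC|² = 2801/404]
2. F_y = 1467/101  [line 5·x + 1·y + -10759/202 = 0 ∩ |FC|² = 2801/404]
   → F = (1565/202, 1467/101)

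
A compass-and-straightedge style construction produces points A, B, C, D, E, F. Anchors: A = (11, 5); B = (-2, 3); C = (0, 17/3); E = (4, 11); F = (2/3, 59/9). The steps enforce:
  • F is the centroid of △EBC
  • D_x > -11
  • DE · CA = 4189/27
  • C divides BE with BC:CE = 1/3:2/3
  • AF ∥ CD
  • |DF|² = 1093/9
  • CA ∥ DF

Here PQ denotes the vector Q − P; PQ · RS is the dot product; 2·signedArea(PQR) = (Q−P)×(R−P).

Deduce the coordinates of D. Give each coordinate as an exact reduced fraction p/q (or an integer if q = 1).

1. D_x = -31/3  [CA ∥ DF ∩ AF ∥ CD]
2. D_y = 65/9  [CA ∥ DF ∩ AF ∥ CD]
   → D = (-31/3, 65/9)

D = (-31/3, 65/9)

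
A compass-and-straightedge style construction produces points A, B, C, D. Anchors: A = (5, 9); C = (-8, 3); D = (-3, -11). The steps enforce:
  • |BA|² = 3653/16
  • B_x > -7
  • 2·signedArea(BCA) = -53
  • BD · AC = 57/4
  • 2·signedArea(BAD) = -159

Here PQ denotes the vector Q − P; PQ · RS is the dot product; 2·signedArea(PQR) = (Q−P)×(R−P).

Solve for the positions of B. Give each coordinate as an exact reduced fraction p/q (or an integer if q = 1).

1. B_x = -27/4  [2·signedArea(BAD) = -159 ∩ BD · AC = 57/4]
2. B_y = -1/2  [2·signedArea(BAD) = -159 ∩ BD · AC = 57/4]
   → B = (-27/4, -1/2)

B = (-27/4, -1/2)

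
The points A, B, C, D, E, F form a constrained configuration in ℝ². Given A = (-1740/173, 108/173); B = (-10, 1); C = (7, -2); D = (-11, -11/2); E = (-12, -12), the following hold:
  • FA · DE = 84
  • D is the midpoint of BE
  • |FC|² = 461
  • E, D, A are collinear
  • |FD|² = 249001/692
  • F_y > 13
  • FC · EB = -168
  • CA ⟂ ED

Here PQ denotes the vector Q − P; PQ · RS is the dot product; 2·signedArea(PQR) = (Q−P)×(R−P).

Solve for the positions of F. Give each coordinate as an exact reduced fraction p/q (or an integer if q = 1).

F = (-1404/173, 2292/173)

1. F_x = -1404/173  [line -2·x + -13·y + 156 = 0 ∩ |FC|² = 461]
2. F_y = 2292/173  [line -2·x + -13·y + 156 = 0 ∩ |FC|² = 461]
   → F = (-1404/173, 2292/173)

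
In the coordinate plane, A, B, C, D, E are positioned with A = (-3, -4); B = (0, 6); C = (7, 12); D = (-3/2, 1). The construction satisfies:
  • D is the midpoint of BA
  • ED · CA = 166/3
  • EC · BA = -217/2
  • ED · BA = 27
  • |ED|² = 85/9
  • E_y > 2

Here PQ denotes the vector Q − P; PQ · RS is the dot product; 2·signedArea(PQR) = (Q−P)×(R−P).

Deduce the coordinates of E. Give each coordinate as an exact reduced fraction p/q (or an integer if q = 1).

1. E_x = 5/6  [EC · BA = -217/2 ∩ ED · CA = 166/3]
2. E_y = 3  [EC · BA = -217/2 ∩ ED · CA = 166/3]
   → E = (5/6, 3)

E = (5/6, 3)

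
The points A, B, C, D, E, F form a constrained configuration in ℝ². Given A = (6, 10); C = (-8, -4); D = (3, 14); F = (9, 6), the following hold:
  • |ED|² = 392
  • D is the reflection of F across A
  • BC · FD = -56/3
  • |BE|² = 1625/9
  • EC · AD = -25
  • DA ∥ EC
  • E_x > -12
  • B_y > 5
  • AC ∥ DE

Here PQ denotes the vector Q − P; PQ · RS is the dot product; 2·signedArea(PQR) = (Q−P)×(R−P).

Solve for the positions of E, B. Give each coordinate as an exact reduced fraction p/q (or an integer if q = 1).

1. E_x = -11  [DA ∥ EC ∩ AC ∥ DE]
2. E_y = 0  [DA ∥ EC ∩ AC ∥ DE]
   → E = (-11, 0)
3. B_x = 4/3  [line 6·x + -8·y + 104/3 = 0 ∩ |BE|² = 1625/9]
4. B_y = 16/3  [line 6·x + -8·y + 104/3 = 0 ∩ |BE|² = 1625/9]
   → B = (4/3, 16/3)

B = (4/3, 16/3)
E = (-11, 0)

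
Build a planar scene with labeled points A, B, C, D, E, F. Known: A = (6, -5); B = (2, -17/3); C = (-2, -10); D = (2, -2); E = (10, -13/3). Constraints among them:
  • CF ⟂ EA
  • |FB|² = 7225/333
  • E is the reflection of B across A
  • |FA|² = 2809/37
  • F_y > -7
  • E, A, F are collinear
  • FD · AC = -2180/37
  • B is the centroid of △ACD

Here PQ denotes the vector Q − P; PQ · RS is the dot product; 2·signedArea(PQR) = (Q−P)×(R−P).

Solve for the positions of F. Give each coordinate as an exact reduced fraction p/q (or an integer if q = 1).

F = (-96/37, -238/37)

1. F_x = -96/37  [E, A, F are collinear ∩ CF ⟂ EA]
2. F_y = -238/37  [E, A, F are collinear ∩ CF ⟂ EA]
   → F = (-96/37, -238/37)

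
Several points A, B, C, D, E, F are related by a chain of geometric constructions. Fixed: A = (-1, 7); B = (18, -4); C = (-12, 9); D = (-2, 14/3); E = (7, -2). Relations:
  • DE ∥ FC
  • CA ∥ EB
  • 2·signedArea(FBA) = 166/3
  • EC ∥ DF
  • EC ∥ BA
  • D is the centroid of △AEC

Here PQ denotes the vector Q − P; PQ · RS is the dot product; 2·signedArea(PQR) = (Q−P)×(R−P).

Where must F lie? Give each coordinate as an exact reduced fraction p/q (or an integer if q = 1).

1. F_x = -21  [DE ∥ FC ∩ EC ∥ DF]
2. F_y = 47/3  [DE ∥ FC ∩ EC ∥ DF]
   → F = (-21, 47/3)

F = (-21, 47/3)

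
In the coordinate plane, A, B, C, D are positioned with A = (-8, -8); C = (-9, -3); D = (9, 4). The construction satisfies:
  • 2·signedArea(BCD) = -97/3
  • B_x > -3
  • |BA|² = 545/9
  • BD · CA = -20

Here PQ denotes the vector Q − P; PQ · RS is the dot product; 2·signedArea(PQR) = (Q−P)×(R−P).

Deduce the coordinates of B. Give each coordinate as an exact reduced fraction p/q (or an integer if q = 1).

B = (-8/3, -7/3)

1. B_x = -8/3  [2·signedArea(BCD) = -97/3 ∩ BD · CA = -20]
2. B_y = -7/3  [2·signedArea(BCD) = -97/3 ∩ BD · CA = -20]
   → B = (-8/3, -7/3)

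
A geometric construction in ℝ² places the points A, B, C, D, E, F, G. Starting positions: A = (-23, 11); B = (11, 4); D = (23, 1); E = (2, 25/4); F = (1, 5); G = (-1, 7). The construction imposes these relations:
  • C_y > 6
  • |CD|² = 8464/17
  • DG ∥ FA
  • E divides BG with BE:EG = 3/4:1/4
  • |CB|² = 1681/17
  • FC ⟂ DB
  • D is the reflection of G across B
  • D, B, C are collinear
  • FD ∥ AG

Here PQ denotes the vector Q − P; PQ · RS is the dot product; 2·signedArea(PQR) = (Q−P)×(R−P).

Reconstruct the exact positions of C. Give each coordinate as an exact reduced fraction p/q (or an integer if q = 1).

C = (23/17, 109/17)

1. C_x = 23/17  [D, B, C are collinear ∩ FC ⟂ DB]
2. C_y = 109/17  [D, B, C are collinear ∩ FC ⟂ DB]
   → C = (23/17, 109/17)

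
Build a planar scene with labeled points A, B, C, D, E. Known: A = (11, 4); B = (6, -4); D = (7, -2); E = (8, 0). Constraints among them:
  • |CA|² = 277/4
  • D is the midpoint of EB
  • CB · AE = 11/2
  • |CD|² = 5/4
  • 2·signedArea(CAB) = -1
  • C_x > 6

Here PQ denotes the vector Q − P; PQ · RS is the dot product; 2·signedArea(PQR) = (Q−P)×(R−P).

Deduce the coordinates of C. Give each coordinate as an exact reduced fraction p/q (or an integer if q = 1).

1. C_x = 13/2  [2·signedArea(CAB) = -1 ∩ CB · AE = 11/2]
2. C_y = -3  [2·signedArea(CAB) = -1 ∩ CB · AE = 11/2]
   → C = (13/2, -3)

C = (13/2, -3)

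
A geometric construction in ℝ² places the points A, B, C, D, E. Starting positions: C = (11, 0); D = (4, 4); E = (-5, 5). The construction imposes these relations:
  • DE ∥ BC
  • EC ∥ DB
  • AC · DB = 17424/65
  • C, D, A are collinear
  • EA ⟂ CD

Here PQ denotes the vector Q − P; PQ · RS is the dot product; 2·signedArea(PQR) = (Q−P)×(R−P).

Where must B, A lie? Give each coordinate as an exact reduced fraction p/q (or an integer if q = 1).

A = (-209/65, 528/65)
B = (20, -1)

1. B_x = 20  [DE ∥ BC ∩ EC ∥ DB]
2. B_y = -1  [DE ∥ BC ∩ EC ∥ DB]
   → B = (20, -1)
3. A_x = -209/65  [C, D, A are collinear ∩ EA ⟂ CD]
4. A_y = 528/65  [C, D, A are collinear ∩ EA ⟂ CD]
   → A = (-209/65, 528/65)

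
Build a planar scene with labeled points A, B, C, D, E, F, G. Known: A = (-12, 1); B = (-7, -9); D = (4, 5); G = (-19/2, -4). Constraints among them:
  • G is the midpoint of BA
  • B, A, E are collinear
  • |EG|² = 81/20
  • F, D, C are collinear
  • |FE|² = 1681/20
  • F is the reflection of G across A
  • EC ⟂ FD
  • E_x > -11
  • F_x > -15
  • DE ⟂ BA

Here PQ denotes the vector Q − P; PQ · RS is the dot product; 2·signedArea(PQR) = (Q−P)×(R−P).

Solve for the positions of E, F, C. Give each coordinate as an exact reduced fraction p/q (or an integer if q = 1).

1. E_x = -52/5  [B, A, E are collinear ∩ DE ⟂ BA]
2. E_y = -11/5  [B, A, E are collinear ∩ DE ⟂ BA]
   → E = (-52/5, -11/5)
3. F_x = -29/2  [F is the reflection of G across A]
4. F_y = 6  [F is the reflection of G across A]
   → F = (-29/2, 6)
5. C_x = -68444/6865  [F, D, C are collinear ∩ EC ⟂ FD]
6. C_y = 39509/6865  [F, D, C are collinear ∩ EC ⟂ FD]
   → C = (-68444/6865, 39509/6865)

C = (-68444/6865, 39509/6865)
E = (-52/5, -11/5)
F = (-29/2, 6)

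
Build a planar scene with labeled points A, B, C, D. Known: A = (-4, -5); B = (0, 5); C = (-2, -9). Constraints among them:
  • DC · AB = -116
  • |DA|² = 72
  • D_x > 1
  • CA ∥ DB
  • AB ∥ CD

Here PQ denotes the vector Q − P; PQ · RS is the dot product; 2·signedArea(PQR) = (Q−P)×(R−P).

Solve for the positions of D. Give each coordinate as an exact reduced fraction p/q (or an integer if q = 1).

D = (2, 1)

1. D_x = 2  [CA ∥ DB ∩ AB ∥ CD]
2. D_y = 1  [CA ∥ DB ∩ AB ∥ CD]
   → D = (2, 1)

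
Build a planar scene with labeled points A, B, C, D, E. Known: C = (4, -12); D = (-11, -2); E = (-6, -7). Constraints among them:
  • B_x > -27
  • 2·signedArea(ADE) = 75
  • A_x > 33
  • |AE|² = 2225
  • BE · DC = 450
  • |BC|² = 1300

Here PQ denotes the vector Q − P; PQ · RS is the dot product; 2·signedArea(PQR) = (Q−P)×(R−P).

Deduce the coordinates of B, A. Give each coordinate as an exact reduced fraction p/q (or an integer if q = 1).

A = (34, -32)
B = (-26, 8)

1. B_x = -26  [line -15·x + 10·y + -470 = 0 ∩ |BC|² = 1300]
2. B_y = 8  [line -15·x + 10·y + -470 = 0 ∩ |BC|² = 1300]
   → B = (-26, 8)
3. A_x = 34  [line 5·x + 5·y + -10 = 0 ∩ |AE|² = 2225]
4. A_y = -32  [line 5·x + 5·y + -10 = 0 ∩ |AE|² = 2225]
   → A = (34, -32)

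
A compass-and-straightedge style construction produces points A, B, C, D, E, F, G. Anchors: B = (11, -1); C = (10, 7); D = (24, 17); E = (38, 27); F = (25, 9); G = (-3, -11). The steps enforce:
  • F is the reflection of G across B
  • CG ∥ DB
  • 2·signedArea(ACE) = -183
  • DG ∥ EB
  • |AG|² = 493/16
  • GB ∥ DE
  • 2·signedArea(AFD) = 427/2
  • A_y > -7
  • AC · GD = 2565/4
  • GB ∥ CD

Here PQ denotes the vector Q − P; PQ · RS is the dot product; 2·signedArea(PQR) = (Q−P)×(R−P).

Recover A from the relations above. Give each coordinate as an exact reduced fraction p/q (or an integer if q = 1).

A = (1/4, -13/2)

1. A_x = 1/4  [2·signedArea(ACE) = -183 ∩ 2·signedArea(AFD) = 427/2]
2. A_y = -13/2  [2·signedArea(ACE) = -183 ∩ 2·signedArea(AFD) = 427/2]
   → A = (1/4, -13/2)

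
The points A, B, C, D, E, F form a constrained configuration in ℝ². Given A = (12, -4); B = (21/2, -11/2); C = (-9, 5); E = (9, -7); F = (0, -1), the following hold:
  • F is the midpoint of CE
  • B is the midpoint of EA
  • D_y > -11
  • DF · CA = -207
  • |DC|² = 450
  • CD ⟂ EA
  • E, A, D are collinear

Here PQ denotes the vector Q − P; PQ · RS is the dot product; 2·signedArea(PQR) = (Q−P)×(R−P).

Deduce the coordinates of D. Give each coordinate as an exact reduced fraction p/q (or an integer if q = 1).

D = (6, -10)

1. D_x = 6  [E, A, D are collinear ∩ CD ⟂ EA]
2. D_y = -10  [E, A, D are collinear ∩ CD ⟂ EA]
   → D = (6, -10)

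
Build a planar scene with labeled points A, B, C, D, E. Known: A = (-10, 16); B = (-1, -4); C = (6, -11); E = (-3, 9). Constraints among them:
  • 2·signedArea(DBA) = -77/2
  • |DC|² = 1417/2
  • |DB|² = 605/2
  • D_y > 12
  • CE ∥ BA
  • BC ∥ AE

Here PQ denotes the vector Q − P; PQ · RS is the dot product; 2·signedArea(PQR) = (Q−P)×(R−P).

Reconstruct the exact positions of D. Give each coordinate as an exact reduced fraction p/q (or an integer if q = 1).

1. D_x = -13/2  [line -20·x + -9·y + -35/2 = 0 ∩ |DC|² = 1417/2]
2. D_y = 25/2  [line -20·x + -9·y + -35/2 = 0 ∩ |DC|² = 1417/2]
   → D = (-13/2, 25/2)

D = (-13/2, 25/2)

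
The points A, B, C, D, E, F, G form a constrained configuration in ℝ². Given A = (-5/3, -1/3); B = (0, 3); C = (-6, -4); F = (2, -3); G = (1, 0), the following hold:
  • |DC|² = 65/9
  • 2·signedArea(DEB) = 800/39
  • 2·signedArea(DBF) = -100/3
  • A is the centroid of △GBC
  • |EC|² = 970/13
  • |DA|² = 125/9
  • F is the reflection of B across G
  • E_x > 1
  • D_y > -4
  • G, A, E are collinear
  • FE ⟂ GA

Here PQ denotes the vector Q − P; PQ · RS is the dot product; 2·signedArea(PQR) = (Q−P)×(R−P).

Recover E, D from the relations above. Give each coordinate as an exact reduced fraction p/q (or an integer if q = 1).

1. E_x = 21/13  [G, A, E are collinear ∩ FE ⟂ GA]
2. E_y = 1/13  [G, A, E are collinear ∩ FE ⟂ GA]
   → E = (21/13, 1/13)
3. D_x = -10/3  [2·signedArea(DBF) = -100/3 ∩ 2·signedArea(DEB) = 800/39]
4. D_y = -11/3  [2·signedArea(DBF) = -100/3 ∩ 2·signedArea(DEB) = 800/39]
   → D = (-10/3, -11/3)

D = (-10/3, -11/3)
E = (21/13, 1/13)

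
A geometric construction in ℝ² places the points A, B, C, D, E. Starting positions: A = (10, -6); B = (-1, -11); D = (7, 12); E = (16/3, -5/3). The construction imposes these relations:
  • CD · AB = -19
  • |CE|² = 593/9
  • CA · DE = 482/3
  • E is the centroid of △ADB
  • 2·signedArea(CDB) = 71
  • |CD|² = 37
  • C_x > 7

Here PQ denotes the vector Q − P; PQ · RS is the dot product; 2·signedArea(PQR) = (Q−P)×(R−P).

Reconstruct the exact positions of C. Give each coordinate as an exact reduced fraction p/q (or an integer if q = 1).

C = (8, 6)

1. C_x = 8  [CD · AB = -19 ∩ 2·signedArea(CDB) = 71]
2. C_y = 6  [CD · AB = -19 ∩ 2·signedArea(CDB) = 71]
   → C = (8, 6)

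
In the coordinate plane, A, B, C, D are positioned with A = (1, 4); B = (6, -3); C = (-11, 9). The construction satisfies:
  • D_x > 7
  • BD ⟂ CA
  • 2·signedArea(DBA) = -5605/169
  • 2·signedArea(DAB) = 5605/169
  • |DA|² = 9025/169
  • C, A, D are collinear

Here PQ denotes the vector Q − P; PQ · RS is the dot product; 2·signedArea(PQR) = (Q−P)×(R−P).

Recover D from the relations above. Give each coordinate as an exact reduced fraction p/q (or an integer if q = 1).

D = (1309/169, 201/169)

1. D_x = 1309/169  [C, A, D are collinear ∩ BD ⟂ CA]
2. D_y = 201/169  [C, A, D are collinear ∩ BD ⟂ CA]
   → D = (1309/169, 201/169)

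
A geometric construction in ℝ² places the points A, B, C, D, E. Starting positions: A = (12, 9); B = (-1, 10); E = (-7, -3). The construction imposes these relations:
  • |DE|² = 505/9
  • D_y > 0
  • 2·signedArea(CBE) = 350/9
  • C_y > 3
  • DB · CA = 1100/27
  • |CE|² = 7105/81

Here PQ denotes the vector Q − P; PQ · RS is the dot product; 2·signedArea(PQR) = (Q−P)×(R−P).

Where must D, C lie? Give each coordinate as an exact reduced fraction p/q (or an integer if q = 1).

C = (-7/9, 4)
D = (-2/3, 1)

1. C_x = -7/9  [line 13·x + -6·y + 307/9 = 0 ∩ |CE|² = 7105/81]
2. C_y = 4  [line 13·x + -6·y + 307/9 = 0 ∩ |CE|² = 7105/81]
   → C = (-7/9, 4)
3. D_x = -2/3  [line -115/9·x + -5·y + -95/27 = 0 ∩ |DE|² = 505/9]
4. D_y = 1  [line -115/9·x + -5·y + -95/27 = 0 ∩ |DE|² = 505/9]
   → D = (-2/3, 1)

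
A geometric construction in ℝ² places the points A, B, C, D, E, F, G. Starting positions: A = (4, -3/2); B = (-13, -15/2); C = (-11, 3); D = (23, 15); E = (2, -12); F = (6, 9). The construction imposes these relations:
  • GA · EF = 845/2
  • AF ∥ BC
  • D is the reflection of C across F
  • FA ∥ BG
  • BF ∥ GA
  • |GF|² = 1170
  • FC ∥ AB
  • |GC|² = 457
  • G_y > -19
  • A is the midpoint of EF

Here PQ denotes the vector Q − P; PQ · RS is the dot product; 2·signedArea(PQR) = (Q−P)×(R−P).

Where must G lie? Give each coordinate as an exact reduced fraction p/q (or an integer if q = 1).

G = (-15, -18)

1. G_x = -15  [BF ∥ GA ∩ FA ∥ BG]
2. G_y = -18  [BF ∥ GA ∩ FA ∥ BG]
   → G = (-15, -18)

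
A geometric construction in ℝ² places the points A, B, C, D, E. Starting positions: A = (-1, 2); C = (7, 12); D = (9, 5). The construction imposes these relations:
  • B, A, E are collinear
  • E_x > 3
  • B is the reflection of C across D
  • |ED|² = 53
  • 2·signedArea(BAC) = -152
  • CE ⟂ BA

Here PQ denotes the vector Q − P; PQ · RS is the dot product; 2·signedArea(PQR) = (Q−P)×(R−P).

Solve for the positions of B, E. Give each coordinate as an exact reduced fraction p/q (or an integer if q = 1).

B = (11, -2)
E = (16/5, 3/5)

1. B_x = 11  [B is the reflection of C across D]
2. B_y = -2  [B is the reflection of C across D]
   → B = (11, -2)
3. E_x = 16/5  [B, A, E are collinear ∩ CE ⟂ BA]
4. E_y = 3/5  [B, A, E are collinear ∩ CE ⟂ BA]
   → E = (16/5, 3/5)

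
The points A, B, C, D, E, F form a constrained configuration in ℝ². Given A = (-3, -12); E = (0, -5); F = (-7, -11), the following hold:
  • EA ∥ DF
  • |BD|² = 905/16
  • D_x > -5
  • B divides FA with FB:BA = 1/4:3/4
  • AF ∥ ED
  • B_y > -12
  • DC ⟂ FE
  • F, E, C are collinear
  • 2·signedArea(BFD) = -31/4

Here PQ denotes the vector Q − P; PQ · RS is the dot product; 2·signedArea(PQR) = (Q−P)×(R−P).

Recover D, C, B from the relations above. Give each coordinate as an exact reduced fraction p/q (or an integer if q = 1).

1. D_x = -4  [EA ∥ DF ∩ AF ∥ ED]
2. D_y = -4  [EA ∥ DF ∩ AF ∥ ED]
   → D = (-4, -4)
3. C_x = -154/85  [F, E, C are collinear ∩ DC ⟂ FE]
4. C_y = -557/85  [F, E, C are collinear ∩ DC ⟂ FE]
   → C = (-154/85, -557/85)
5. B_x = -6  [B divides FA with FB:BA = 1/4:3/4]
6. B_y = -45/4  [B divides FA with FB:BA = 1/4:3/4]
   → B = (-6, -45/4)

B = (-6, -45/4)
C = (-154/85, -557/85)
D = (-4, -4)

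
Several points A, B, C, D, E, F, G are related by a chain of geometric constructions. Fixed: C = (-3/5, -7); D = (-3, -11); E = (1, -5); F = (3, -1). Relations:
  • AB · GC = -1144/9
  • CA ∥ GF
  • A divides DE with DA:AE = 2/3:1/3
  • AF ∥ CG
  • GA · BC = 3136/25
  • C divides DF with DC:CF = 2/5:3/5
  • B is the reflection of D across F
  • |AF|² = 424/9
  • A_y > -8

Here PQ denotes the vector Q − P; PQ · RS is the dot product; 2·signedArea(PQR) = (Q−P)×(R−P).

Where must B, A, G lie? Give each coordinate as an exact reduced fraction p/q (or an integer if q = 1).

A = (-1/3, -7)
B = (9, 9)
G = (41/15, -1)

1. B_x = 9  [B is the reflection of D across F]
2. B_y = 9  [B is the reflection of D across F]
   → B = (9, 9)
3. A_x = -1/3  [A divides DE with DA:AE = 2/3:1/3]
4. A_y = -7  [A divides DE with DA:AE = 2/3:1/3]
   → A = (-1/3, -7)
5. G_x = 41/15  [CA ∥ GF ∩ AF ∥ CG]
6. G_y = -1  [CA ∥ GF ∩ AF ∥ CG]
   → G = (41/15, -1)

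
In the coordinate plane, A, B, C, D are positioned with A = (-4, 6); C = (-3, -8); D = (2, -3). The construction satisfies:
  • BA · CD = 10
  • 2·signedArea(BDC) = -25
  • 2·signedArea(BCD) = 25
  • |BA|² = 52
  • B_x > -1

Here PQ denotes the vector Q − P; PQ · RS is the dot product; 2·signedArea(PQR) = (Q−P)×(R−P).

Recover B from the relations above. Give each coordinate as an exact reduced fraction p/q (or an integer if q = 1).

1. B_x = 0  [2·signedArea(BDC) = -25 ∩ BA · CD = 10]
2. B_y = 0  [2·signedArea(BDC) = -25 ∩ BA · CD = 10]
   → B = (0, 0)

B = (0, 0)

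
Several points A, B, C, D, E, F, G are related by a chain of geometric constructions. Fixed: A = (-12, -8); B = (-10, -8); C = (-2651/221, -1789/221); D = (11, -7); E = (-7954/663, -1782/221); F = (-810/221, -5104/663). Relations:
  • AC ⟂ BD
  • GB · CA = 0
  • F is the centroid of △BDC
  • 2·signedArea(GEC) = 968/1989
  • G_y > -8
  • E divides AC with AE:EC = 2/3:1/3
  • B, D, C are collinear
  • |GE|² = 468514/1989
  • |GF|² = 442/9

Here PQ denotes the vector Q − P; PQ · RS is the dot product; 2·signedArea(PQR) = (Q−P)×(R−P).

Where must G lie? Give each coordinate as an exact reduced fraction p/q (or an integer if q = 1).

1. G_x = 737/221  [GB · CA = 0 ∩ 2·signedArea(GEC) = 968/1989]
2. G_y = -4883/663  [GB · CA = 0 ∩ 2·signedArea(GEC) = 968/1989]
   → G = (737/221, -4883/663)

G = (737/221, -4883/663)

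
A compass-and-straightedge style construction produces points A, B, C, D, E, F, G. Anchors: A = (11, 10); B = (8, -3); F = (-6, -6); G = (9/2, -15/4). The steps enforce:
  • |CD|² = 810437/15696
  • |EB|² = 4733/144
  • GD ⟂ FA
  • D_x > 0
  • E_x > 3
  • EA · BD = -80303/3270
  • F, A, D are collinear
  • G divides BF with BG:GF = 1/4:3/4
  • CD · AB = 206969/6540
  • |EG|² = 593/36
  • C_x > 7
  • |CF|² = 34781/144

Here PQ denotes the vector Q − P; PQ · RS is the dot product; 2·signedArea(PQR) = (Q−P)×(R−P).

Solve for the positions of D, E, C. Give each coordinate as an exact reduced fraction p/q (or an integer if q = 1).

1. D_x = 753/1090  [F, A, D are collinear ∩ GD ⟂ FA]
2. D_y = 162/545  [F, A, D are collinear ∩ GD ⟂ FA]
   → D = (753/1090, 162/545)
3. E_x = 19/6  [line 7967/1090·x + -1797/545·y + -37394/1635 = 0 ∩ |EB|² = 4733/144]
4. E_y = 1/12  [line 7967/1090·x + -1797/545·y + -37394/1635 = 0 ∩ |EB|² = 4733/144]
   → E = (19/6, 1/12)
5. C_x = 47/6  [line 3·x + 13·y + -451/12 = 0 ∩ |CF|² = 34781/144]
6. C_y = 13/12  [line 3·x + 13·y + -451/12 = 0 ∩ |CF|² = 34781/144]
   → C = (47/6, 13/12)

C = (47/6, 13/12)
D = (753/1090, 162/545)
E = (19/6, 1/12)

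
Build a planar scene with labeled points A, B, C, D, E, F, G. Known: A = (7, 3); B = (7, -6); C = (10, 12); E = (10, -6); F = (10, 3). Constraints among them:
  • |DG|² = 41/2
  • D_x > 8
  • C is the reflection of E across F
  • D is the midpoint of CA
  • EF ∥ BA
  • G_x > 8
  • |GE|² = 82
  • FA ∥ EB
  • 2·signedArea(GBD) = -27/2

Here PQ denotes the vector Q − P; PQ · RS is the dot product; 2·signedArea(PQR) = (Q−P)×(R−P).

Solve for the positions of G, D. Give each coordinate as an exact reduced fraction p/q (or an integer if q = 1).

1. D_x = 17/2  [D is the midpoint of CA]
2. D_y = 15/2  [D is the midpoint of CA]
   → D = (17/2, 15/2)
3. G_x = 9  [line -27/2·x + 3/2·y + 117 = 0 ∩ |GE|² = 82]
4. G_y = 3  [line -27/2·x + 3/2·y + 117 = 0 ∩ |GE|² = 82]
   → G = (9, 3)

D = (17/2, 15/2)
G = (9, 3)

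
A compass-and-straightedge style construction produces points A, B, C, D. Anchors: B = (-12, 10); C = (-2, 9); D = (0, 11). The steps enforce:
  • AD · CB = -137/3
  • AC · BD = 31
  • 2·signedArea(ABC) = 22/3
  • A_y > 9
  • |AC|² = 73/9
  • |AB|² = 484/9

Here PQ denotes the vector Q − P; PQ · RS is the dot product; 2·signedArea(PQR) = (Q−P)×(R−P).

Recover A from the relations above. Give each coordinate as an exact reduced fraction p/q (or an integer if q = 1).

1. A_x = -14/3  [AC · BD = 31 ∩ AD · CB = -137/3]
2. A_y = 10  [AC · BD = 31 ∩ AD · CB = -137/3]
   → A = (-14/3, 10)

A = (-14/3, 10)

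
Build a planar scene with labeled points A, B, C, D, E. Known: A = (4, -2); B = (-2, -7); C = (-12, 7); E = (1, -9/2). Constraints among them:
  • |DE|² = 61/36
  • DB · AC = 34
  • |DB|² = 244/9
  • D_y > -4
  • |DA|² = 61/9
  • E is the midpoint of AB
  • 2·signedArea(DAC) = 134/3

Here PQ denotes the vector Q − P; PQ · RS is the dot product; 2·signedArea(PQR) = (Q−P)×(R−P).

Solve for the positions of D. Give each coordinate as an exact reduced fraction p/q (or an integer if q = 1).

1. D_x = 2  [2·signedArea(DAC) = 134/3 ∩ DB · AC = 34]
2. D_y = -11/3  [2·signedArea(DAC) = 134/3 ∩ DB · AC = 34]
   → D = (2, -11/3)

D = (2, -11/3)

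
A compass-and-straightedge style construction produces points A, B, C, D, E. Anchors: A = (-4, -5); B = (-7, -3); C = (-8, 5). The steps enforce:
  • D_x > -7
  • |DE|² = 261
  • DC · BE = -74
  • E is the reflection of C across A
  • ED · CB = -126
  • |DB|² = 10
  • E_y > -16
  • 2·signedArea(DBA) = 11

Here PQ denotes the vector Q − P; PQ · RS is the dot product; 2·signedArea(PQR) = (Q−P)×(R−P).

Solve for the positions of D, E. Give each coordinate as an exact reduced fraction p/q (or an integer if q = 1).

D = (-6, 0)
E = (0, -15)

1. E_x = 0  [E is the reflection of C across A]
2. E_y = -15  [E is the reflection of C across A]
   → E = (0, -15)
3. D_x = -6  [2·signedArea(DBA) = 11 ∩ ED · CB = -126]
4. D_y = 0  [2·signedArea(DBA) = 11 ∩ ED · CB = -126]
   → D = (-6, 0)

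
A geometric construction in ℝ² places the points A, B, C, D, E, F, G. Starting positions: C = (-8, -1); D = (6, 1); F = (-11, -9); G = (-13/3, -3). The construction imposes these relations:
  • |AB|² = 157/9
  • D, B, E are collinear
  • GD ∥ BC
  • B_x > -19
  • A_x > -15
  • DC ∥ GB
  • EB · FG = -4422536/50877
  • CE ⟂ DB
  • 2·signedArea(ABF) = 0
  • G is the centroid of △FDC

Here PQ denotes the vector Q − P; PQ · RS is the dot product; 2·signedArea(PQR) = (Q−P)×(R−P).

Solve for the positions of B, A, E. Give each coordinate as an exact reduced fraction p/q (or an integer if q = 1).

1. B_x = -55/3  [GD ∥ BC ∩ DC ∥ GB]
2. B_y = -5  [GD ∥ BC ∩ DC ∥ GB]
   → B = (-55/3, -5)
3. A_x = -44/3  [line 4·x + 22/3·y + 110 = 0 ∩ |AB|² = 157/9]
4. A_y = -7  [line 4·x + 22/3·y + 110 = 0 ∩ |AB|² = 157/9]
   → A = (-44/3, -7)
5. E_x = -43316/5653  [D, B, E are collinear ∩ CE ⟂ DB]
6. E_y = -13391/5653  [D, B, E are collinear ∩ CE ⟂ DB]
   → E = (-43316/5653, -13391/5653)

A = (-44/3, -7)
B = (-55/3, -5)
E = (-43316/5653, -13391/5653)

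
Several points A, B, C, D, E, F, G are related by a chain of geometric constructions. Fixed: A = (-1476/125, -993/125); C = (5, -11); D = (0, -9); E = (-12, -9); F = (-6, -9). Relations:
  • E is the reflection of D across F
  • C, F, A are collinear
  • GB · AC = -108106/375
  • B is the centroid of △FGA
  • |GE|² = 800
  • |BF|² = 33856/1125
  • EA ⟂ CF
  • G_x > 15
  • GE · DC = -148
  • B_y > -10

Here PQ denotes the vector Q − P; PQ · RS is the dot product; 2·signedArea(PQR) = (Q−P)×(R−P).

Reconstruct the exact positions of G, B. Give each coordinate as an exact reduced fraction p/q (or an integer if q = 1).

1. G_x = 16  [line -5·x + 2·y + 106 = 0 ∩ |GE|² = 800]
2. G_y = -13  [line -5·x + 2·y + 106 = 0 ∩ |GE|² = 800]
   → G = (16, -13)
3. B_x = -226/375  [GB · AC = -108106/375 ∩ B is the centroid of △FGA]
4. B_y = -3743/375  [GB · AC = -108106/375 ∩ B is the centroid of △FGA]
   → B = (-226/375, -3743/375)

B = (-226/375, -3743/375)
G = (16, -13)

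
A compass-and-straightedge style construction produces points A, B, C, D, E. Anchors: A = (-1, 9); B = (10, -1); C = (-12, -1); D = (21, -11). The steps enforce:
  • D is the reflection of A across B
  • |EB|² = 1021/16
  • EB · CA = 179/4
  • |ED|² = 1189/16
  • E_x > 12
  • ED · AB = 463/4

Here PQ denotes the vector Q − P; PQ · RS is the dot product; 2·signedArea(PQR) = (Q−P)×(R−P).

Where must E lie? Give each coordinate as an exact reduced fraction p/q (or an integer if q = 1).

E = (51/4, -17/2)

1. E_x = 51/4  [ED · AB = 463/4 ∩ EB · CA = 179/4]
2. E_y = -17/2  [ED · AB = 463/4 ∩ EB · CA = 179/4]
   → E = (51/4, -17/2)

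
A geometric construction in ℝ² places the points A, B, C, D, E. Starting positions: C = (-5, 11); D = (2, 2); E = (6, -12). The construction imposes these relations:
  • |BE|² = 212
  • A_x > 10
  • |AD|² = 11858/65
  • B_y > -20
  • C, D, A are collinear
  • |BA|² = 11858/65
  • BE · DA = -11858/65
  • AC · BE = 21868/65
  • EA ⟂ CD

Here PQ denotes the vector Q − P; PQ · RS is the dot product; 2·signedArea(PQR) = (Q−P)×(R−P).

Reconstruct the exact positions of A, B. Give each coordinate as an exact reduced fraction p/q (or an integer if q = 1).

1. A_x = 669/65  [C, D, A are collinear ∩ EA ⟂ CD]
2. A_y = -563/65  [C, D, A are collinear ∩ EA ⟂ CD]
   → A = (669/65, -563/65)
3. B_x = 1208/65  [line -539/65·x + 693/65·y + 23408/65 = 0 ∩ |BE|² = 212]
4. B_y = -1256/65  [line -539/65·x + 693/65·y + 23408/65 = 0 ∩ |BE|² = 212]
   → B = (1208/65, -1256/65)

A = (669/65, -563/65)
B = (1208/65, -1256/65)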